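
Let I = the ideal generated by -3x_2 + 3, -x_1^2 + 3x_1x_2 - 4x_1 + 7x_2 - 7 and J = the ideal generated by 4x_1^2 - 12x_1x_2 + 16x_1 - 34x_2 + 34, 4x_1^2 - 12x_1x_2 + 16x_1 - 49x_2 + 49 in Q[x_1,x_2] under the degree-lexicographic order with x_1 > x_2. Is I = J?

Yes, the ideals are equal.

Since reduced Gröbner bases are canonical representatives of ideals under a given ordering, it suffices to compute and compare them.
Buchberger on the first generating set:
f_1 = -3x_2 + 3, LT = x_2.
f_2 = -x_1^2 + 3x_1x_2 - 4x_1 + 7x_2 - 7, LT = x_1^2.

The S-polynomials (S(f_1,f_2)) all reduce to 0 modulo the current basis, so we have a Gröbner basis.
Inter-reduce: drop elements whose leading term is divisible by another's, tail-reduce, and make monic.
Reduced Gröbner basis: {x_1^2 + x_1, x_2 - 1}.

Buchberger on the second generating set:
h_1 = 4x_1^2 - 12x_1x_2 + 16x_1 - 34x_2 + 34, LT = x_1^2.
h_2 = 4x_1^2 - 12x_1x_2 + 16x_1 - 49x_2 + 49, LT = x_1^2.

S(h_1,h_2): lcm = x_1^2. S = 15/4x_2 - 15/4.
  reduce S modulo (h_1, h_2):
  remainder 15/4x_2 - 15/4 ≠ 0; add k_3 = 15/4x_2 - 15/4 to the basis.

The other S-polynomials (S(h_1,k_3), S(h_2,k_3)) all reduce to 0 modulo the current basis, so we have a Gröbner basis.
Inter-reduce: drop elements whose leading term is divisible by another's, tail-reduce, and make monic.
Reduced Gröbner basis: {x_1^2 + x_1, x_2 - 1}.

Same reduced basis, so the two generating sets span the same ideal.
The same test decides containment: I ⊆ J iff every generator of I reduces to 0 modulo a Gröbner basis of J.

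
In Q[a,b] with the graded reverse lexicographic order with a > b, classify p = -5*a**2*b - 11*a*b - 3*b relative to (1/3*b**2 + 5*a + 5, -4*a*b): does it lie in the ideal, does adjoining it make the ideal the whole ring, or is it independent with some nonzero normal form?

First compute the reduced Gröbner basis of I by Buchberger's algorithm.
f_1 = 1/3*b**2 + 5*a + 5, LT = b**2.
f_2 = -4*a*b, LT = a*b.

S(f_1,f_2): lcm = a*b**2. S = 15*a**2 + 15*a.
  reduce S modulo (f_1, f_2):
  remainder 15*a**2 + 15*a ≠ 0; add h_3 = 15*a**2 + 15*a to the basis.

The other S-polynomials (S(f_1,h_3), S(f_2,h_3)) all reduce to 0 modulo the current basis, so we have a Gröbner basis.
Inter-reduce: drop elements whose leading term is divisible by another's, tail-reduce, and make monic.
Reduced Gröbner basis: {a**2 + a, a*b, b**2 + 15*a + 15}.
Label its elements g_1 = a**2 + a, g_2 = a*b, g_3 = b**2 + 15*a + 15.

Reduce p = -5*a**2*b - 11*a*b - 3*b modulo G:
  leading term a**2*b: subtract (-5*b)·g_1 from -5*a**2*b - 11*a*b - 3*b → -6*a*b - 3*b
  leading term a*b: subtract (-6)·g_2 from -6*a*b - 3*b → -3*b
  leading term b: no divisor's leading term divides it; move -3*b to the remainder.
  normal form = -3*b.
The normal form is nonzero, so p ∉ I. Since p minus its normal form lies in I, I + (p) = I + (r) where r = -3*b; decide whether this ideal is the whole ring.
Run Buchberger on G together with r (pairs among the g_i already reduce to 0 since G is a Gröbner basis):
g_1 = a**2 + a, LT = a**2.
g_2 = a*b, LT = a*b.
g_3 = b**2 + 15*a + 15, LT = b**2.
r = -3*b, LT = b.

S(g_3,r): lcm = b**2. S = 15*a + 15.
  reduce S modulo (g_1, g_2, g_3, r):
  remainder 15*a + 15 ≠ 0; add m_5 = 15*a + 15 to the basis.

The other S-polynomials (S(g_1,g_2), S(g_1,g_3), S(g_1,r), S(g_2,g_3), S(g_2,r), S(g_1,m_5), S(g_2,m_5), S(g_3,m_5), S(r,m_5)) all reduce to 0 modulo the current basis, so we have a Gröbner basis.
Inter-reduce: drop elements whose leading term is divisible by another's, tail-reduce, and make monic.
Reduced Gröbner basis: {a + 1, b}.
The reduced Gröbner basis of I + (p) is {a + 1, b} ≠ {1}, a proper ideal, so the enlarged system stays consistent: p is independent of I, with normal form -3*b.

-5*a**2*b - 11*a*b - 3*b is independent of I; its normal form modulo I is -3*b.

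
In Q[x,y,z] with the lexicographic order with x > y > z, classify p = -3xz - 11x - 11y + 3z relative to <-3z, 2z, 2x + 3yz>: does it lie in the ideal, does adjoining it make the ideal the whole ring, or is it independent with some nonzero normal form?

First compute the reduced Gröbner basis of I by Buchberger's algorithm.
f_1 = -3z, LT = z.
f_2 = 2z, LT = z.
f_3 = 2x + 3yz, LT = x.

The S-polynomials (S(f_1,f_2), S(f_1,f_3), S(f_2,f_3)) all reduce to 0 modulo the current basis, so we have a Gröbner basis.
Inter-reduce: drop elements whose leading term is divisible by another's, tail-reduce, and make monic.
Reduced Gröbner basis: {x, z}.
Label its elements g_1 = x, g_2 = z.

Reduce p = -3xz - 11x - 11y + 3z modulo G:
  leading term xz: subtract (-3z)·g_1 from -3xz - 11x - 11y + 3z → -11x - 11y + 3z
  leading term x: subtract (-11)·g_1 from -11x - 11y + 3z → -11y + 3z
  leading term y: no divisor's leading term divides it; move -11y to the remainder.
  leading term z: subtract (3)·g_2 from 3z → 0
  normal form = -11y.
The normal form is nonzero, so p ∉ I. Since p minus its normal form lies in I, I + (p) = I + (r) where r = -11y; decide whether this ideal is the whole ring.
Run Buchberger on G together with r (pairs among the g_i already reduce to 0 since G is a Gröbner basis):
g_1 = x, LT = x.
g_2 = z, LT = z.
r = -11y, LT = y.

The S-polynomials (S(g_1,g_2), S(g_1,r), S(g_2,r)) all reduce to 0 modulo the current basis, so we have a Gröbner basis.
Inter-reduce: drop elements whose leading term is divisible by another's, tail-reduce, and make monic.
Reduced Gröbner basis: {x, y, z}.
The reduced Gröbner basis of I + (p) is {x, y, z} ≠ {1}, a proper ideal, so the enlarged system stays consistent: p is independent of I, with normal form -11y.

-3xz - 11x - 11y + 3z is independent of I; its normal form modulo I is -11y.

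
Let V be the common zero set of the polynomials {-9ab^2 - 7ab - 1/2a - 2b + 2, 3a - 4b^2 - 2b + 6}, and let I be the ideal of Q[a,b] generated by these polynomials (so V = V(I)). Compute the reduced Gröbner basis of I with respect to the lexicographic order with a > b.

G = {a - 4/3b^2 - 2/3b + 2, b^4 + 23/18b^3 - 19/18b^2 - 35/36b - 1/4}

The reduced Gröbner basis is the canonical form of the ideal for this ordering.

f_1 = -9ab^2 - 7ab - 1/2a - 2b + 2, LT = ab^2.
f_2 = 3a - 4b^2 - 2b + 6, LT = a.

S(f_1,f_2): lcm = ab^2. S = 7/9ab + 1/18a + 4/3b^4 + 2/3b^3 - 2b^2 + 2/9b - 2/9.
  leading term ab: subtract (7/27b)·f_2 from 7/9ab + 1/18a + 4/3b^4 + 2/3b^3 - 2b^2 + 2/9b - 2/9 → 1/18a + 4/3b^4 + 46/27b^3 - 40/27b^2 - 4/3b - 2/9
  leading term a: subtract (1/54)·f_2 from 1/18a + 4/3b^4 + 46/27b^3 - 40/27b^2 - 4/3b - 2/9 → 4/3b^4 + 46/27b^3 - 38/27b^2 - 35/27b - 1/3
  leading term b^4: no divisor's leading term divides it; move 4/3b^4 to the remainder.
  leading term b^3: no divisor's leading term divides it; move 46/27b^3 to the remainder.
  leading term b^2: no divisor's leading term divides it; move -38/27b^2 to the remainder.
  leading term b: no divisor's leading term divides it; move -35/27b to the remainder.
  leading term 1: no divisor's leading term divides it; move -1/3 to the remainder.
  remainder 4/3b^4 + 46/27b^3 - 38/27b^2 - 35/27b - 1/3 ≠ 0; add g_3 = 4/3b^4 + 46/27b^3 - 38/27b^2 - 35/27b - 1/3 to the basis.

The other S-polynomials (S(f_1,g_3), S(f_2,g_3)) all reduce to 0 modulo the current basis, so we have a Gröbner basis.
Inter-reduce: drop elements whose leading term is divisible by another's, tail-reduce, and make monic.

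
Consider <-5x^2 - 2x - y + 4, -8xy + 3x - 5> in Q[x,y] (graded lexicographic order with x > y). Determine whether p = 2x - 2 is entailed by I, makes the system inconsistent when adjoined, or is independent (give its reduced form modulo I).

Adjoining 2x - 2 makes the ideal the whole ring: the system is inconsistent.

First compute the reduced Gröbner basis of I by Buchberger's algorithm.
f_1 = -5x^2 - 2x - y + 4, LT = x^2.
f_2 = -8xy + 3x - 5, LT = xy.

S(f_1,f_2): lcm = x^2y. S = 3/8x^2 + 2/5xy + 1/5y^2 - 5/8x - 4/5y.
  leading term x^2: subtract (-3/40)·f_1 from 3/8x^2 + 2/5xy + 1/5y^2 - 5/8x - 4/5y → 2/5xy + 1/5y^2 - 31/40x - 7/8y + 3/10
  leading term xy: subtract (-1/20)·f_2 from 2/5xy + 1/5y^2 - 31/40x - 7/8y + 3/10 → 1/5y^2 - 5/8x - 7/8y + 1/20
  leading term y^2: no divisor's leading term divides it; move 1/5y^2 to the remainder.
  leading term x: no divisor's leading term divides it; move -5/8x to the remainder.
  leading term y: no divisor's leading term divides it; move -7/8y to the remainder.
  leading term 1: no divisor's leading term divides it; move 1/20 to the remainder.
  remainder 1/5y^2 - 5/8x - 7/8y + 1/20 ≠ 0; add h_3 = 1/5y^2 - 5/8x - 7/8y + 1/20 to the basis.

The other S-polynomials (S(f_1,h_3), S(f_2,h_3)) all reduce to 0 modulo the current basis, so we have a Gröbner basis.
Inter-reduce: drop elements whose leading term is divisible by another's, tail-reduce, and make monic.
Reduced Gröbner basis: {x^2 + 2/5x + 1/5y - 4/5, xy - 3/8x + 5/8, y^2 - 25/8x - 35/8y + 1/4}.
Label its elements g_1 = x^2 + 2/5x + 1/5y - 4/5, g_2 = xy - 3/8x + 5/8, g_3 = y^2 - 25/8x - 35/8y + 1/4.

Reduce p = 2x - 2 modulo G:
  leading term x: no divisor's leading term divides it; move 2x to the remainder.
  leading term 1: no divisor's leading term divides it; move -2 to the remainder.
  normal form = 2x - 2.
The normal form is nonzero, so p ∉ I. Since p minus its normal form lies in I, I + (p) = I + (r) where r = 2x - 2; decide whether this ideal is the whole ring.
Run Buchberger on G together with r (pairs among the g_i already reduce to 0 since G is a Gröbner basis):
g_1 = x^2 + 2/5x + 1/5y - 4/5, LT = x^2.
g_2 = xy - 3/8x + 5/8, LT = xy.
g_3 = y^2 - 25/8x - 35/8y + 1/4, LT = y^2.
r = 2x - 2, LT = x.

S(g_1,r): lcm = x^2. S = 7/5x + 1/5y - 4/5.
  leading term x: subtract (7/10)·r from 7/5x + 1/5y - 4/5 → 1/5y + 3/5
  leading term y: no divisor's leading term divides it; move 1/5y to the remainder.
  leading term 1: no divisor's leading term divides it; move 3/5 to the remainder.
  remainder 1/5y + 3/5 ≠ 0; add m_5 = 1/5y + 3/5 to the basis.

S(g_2,r): lcm = xy. S = -3/8x + y + 5/8.
  leading term x: subtract (-3/16)·r from -3/8x + y + 5/8 → y + 1/4
  leading term y: subtract (5)·m_5 from y + 1/4 → -11/4
  leading term 1: no divisor's leading term divides it; move -11/4 to the remainder.
  remainder -11/4 ≠ 0; add m_6 = -11/4 to the basis.

The other S-polynomials (S(g_1,g_2), S(g_1,g_3), S(g_2,g_3), S(g_3,r), S(g_1,m_5), S(g_2,m_5), S(g_3,m_5), S(r,m_5), S(g_1,m_6), S(g_2,m_6), S(g_3,m_6), S(r,m_6), S(m_5,m_6)) all reduce to 0 modulo the current basis, so we have a Gröbner basis.
Inter-reduce: drop elements whose leading term is divisible by another's, tail-reduce, and make monic.
Reduced Gröbner basis: {1}.
The reduced Gröbner basis of I + (p) is {1}: the ideal is the whole ring, so the enlarged system has no common solution — adjoining p is inconsistent.

Ideal membership is decidable via reduction modulo a Gröbner basis.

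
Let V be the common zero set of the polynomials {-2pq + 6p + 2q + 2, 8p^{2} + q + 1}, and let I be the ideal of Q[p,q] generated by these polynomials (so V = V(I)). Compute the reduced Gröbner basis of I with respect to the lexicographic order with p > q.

f_1 = -2pq + 6p + 2q + 2, LT = pq.
f_2 = 8p^{2} + q + 1, LT = p^{2}.

S(f_1,f_2): lcm = p^{2}q. S = -3p^{2} - pq - p - \tfrac{1}{8}q^{2} - \tfrac{1}{8}q.
  leading term p^{2}: subtract (-\tfrac{3}{8})·f_2 from -3p^{2} - pq - p - \tfrac{1}{8}q^{2} - \tfrac{1}{8}q → -pq - p - \tfrac{1}{8}q^{2} + \tfrac{1}{4}q + \tfrac{3}{8}
  leading term pq: subtract (\tfrac{1}{2})·f_1 from -pq - p - \tfrac{1}{8}q^{2} + \tfrac{1}{4}q + \tfrac{3}{8} → -4p - \tfrac{1}{8}q^{2} - \tfrac{3}{4}q - \tfrac{5}{8}
  leading term p: no divisor's leading term divides it; move -4p to the remainder.
  leading term q^{2}: no divisor's leading term divides it; move -\tfrac{1}{8}q^{2} to the remainder.
  leading term q: no divisor's leading term divides it; move -\tfrac{3}{4}q to the remainder.
  leading term 1: no divisor's leading term divides it; move -\tfrac{5}{8} to the remainder.
  remainder -4p - \tfrac{1}{8}q^{2} - \tfrac{3}{4}q - \tfrac{5}{8} ≠ 0; add g_3 = -4p - \tfrac{1}{8}q^{2} - \tfrac{3}{4}q - \tfrac{5}{8} to the basis.

S(f_1,g_3): lcm = pq. S = -3p - \tfrac{1}{32}q^{3} - \tfrac{3}{16}q^{2} - \tfrac{37}{32}q - 1.
  leading term p: subtract (\tfrac{3}{4})·g_3 from -3p - \tfrac{1}{32}q^{3} - \tfrac{3}{16}q^{2} - \tfrac{37}{32}q - 1 → -\tfrac{1}{32}q^{3} - \tfrac{3}{32}q^{2} - \tfrac{19}{32}q - \tfrac{17}{32}
  leading term q^{3}: no divisor's leading term divides it; move -\tfrac{1}{32}q^{3} to the remainder.
  leading term q^{2}: no divisor's leading term divides it; move -\tfrac{3}{32}q^{2} to the remainder.
  leading term q: no divisor's leading term divides it; move -\tfrac{19}{32}q to the remainder.
  leading term 1: no divisor's leading term divides it; move -\tfrac{17}{32} to the remainder.
  remainder -\tfrac{1}{32}q^{3} - \tfrac{3}{32}q^{2} - \tfrac{19}{32}q - \tfrac{17}{32} ≠ 0; add g_4 = -\tfrac{1}{32}q^{3} - \tfrac{3}{32}q^{2} - \tfrac{19}{32}q - \tfrac{17}{32} to the basis.

The other S-polynomials (S(f_2,g_3), S(f_1,g_4), S(f_2,g_4), S(g_3,g_4)) all reduce to 0 modulo the current basis, so we have a Gröbner basis.
Inter-reduce: drop elements whose leading term is divisible by another's, tail-reduce, and make monic.

G = {p + \tfrac{1}{32}q^{2} + \tfrac{3}{16}q + \tfrac{5}{32}, q^{3} + 3q^{2} + 19q + 17}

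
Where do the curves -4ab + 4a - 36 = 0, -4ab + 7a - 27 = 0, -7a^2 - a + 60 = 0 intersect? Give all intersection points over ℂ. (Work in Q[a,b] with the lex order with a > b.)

Compute a lex Gröbner basis by Buchberger's algorithm.
f_1 = -4ab + 4a - 36, LT = ab.
f_2 = -4ab + 7a - 27, LT = ab.
f_3 = -7a^2 - a + 60, LT = a^2.

S(f_1,f_2): lcm = ab. S = 3/4a + 9/4.
  leading term a: no divisor's leading term divides it; move 3/4a to the remainder.
  leading term 1: no divisor's leading term divides it; move 9/4 to the remainder.
  remainder 3/4a + 9/4 ≠ 0; add h_4 = 3/4a + 9/4 to the basis.

S(f_1,f_3): lcm = a^2b. S = -a^2 - 1/7ab + 9a + 60/7b.
  leading term a^2: subtract (1/7)·f_3 from -a^2 - 1/7ab + 9a + 60/7b → -1/7ab + 64/7a + 60/7b - 60/7
  leading term ab: subtract (1/28)·f_1 from -1/7ab + 64/7a + 60/7b - 60/7 → 9a + 60/7b - 51/7
  leading term a: subtract (12)·h_4 from 9a + 60/7b - 51/7 → 60/7b - 240/7
  leading term b: no divisor's leading term divides it; move 60/7b to the remainder.
  leading term 1: no divisor's leading term divides it; move -240/7 to the remainder.
  remainder 60/7b - 240/7 ≠ 0; add h_5 = 60/7b - 240/7 to the basis.

S(f_2,f_3): lcm = a^2b. S = -7/4a^2 - 1/7ab + 27/4a + 60/7b.
  leading term a^2: subtract (1/4)·f_3 from -7/4a^2 - 1/7ab + 27/4a + 60/7b → -1/7ab + 7a + 60/7b - 15
  leading term ab: subtract (1/28)·f_1 from -1/7ab + 7a + 60/7b - 15 → 48/7a + 60/7b - 96/7
  leading term a: subtract (64/7)·h_4 from 48/7a + 60/7b - 96/7 → 60/7b - 240/7
  leading term b: subtract (1)·h_5 from 60/7b - 240/7 → 0
  remainder 0.

S(f_1,h_4): lcm = ab. S = -a - 3b + 9.
  leading term a: subtract (-4/3)·h_4 from -a - 3b + 9 → -3b + 12
  leading term b: subtract (-7/20)·h_5 from -3b + 12 → 0
  remainder 0.

S(f_2,h_4): lcm = ab. S = -7/4a - 3b + 27/4.
  leading term a: subtract (-7/3)·h_4 from -7/4a - 3b + 27/4 → -3b + 12
  leading term b: subtract (-7/20)·h_5 from -3b + 12 → 0
  remainder 0.

S(f_3,h_4): lcm = a^2. S = -20/7a - 60/7.
  leading term a: subtract (-80/21)·h_4 from -20/7a - 60/7 → 0
  remainder 0.

S(f_1,h_5): lcm = ab. S = 3a + 9.
  leading term a: subtract (4)·h_4 from 3a + 9 → 0
  remainder 0.

S(f_2,h_5): lcm = ab. S = 9/4a + 27/4.
  leading term a: subtract (3)·h_4 from 9/4a + 27/4 → 0
  remainder 0.

S(f_3,h_5): leading monomials are coprime, so the S-polynomial reduces to 0 (Buchberger's first criterion).
S(h_4,h_5): leading monomials are coprime, so the S-polynomial reduces to 0 (Buchberger's first criterion).
Every S-polynomial of the final basis reduces to 0, so we have a Gröbner basis.
Inter-reduce: drop elements whose leading term is divisible by another's, tail-reduce, and make monic.
Reduced Gröbner basis: {a + 3, b - 4}.

Since the basis is lex-ordered, b - 4 is univariate in b. Its roots are {4}. Back-substituting each root into the other basis elements fixes the other coordinates.
  b = 4: the earlier basis element becomes a + 3 = 0, giving a = -3 — point (-3, 4).

{(-3, 4)}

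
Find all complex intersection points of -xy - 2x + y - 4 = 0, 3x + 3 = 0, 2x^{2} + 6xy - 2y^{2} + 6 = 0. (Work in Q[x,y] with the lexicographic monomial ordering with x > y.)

Compute a lex Gröbner basis by Buchberger's algorithm.
f_1 = -xy - 2x + y - 4, LT = xy.
f_2 = 3x + 3, LT = x.
f_3 = 2x^{2} + 6xy - 2y^{2} + 6, LT = x^{2}.

S(f_1,f_2): lcm = xy. S = 2x - 2y + 4.
  reduce S modulo (f_1, f_2, f_3):
  remainder -2y + 2 ≠ 0; add h_4 = -2y + 2 to the basis.

The other S-polynomials (S(f_1,f_3), S(f_2,f_3), S(f_1,h_4), S(f_2,h_4), S(f_3,h_4)) all reduce to 0 modulo the current basis, so we have a Gröbner basis.
Inter-reduce: drop elements whose leading term is divisible by another's, tail-reduce, and make monic.
Reduced Gröbner basis: {x + 1, y - 1}.

Since the basis is lex-ordered, y - 1 is univariate in y. Its roots are {1}. Back-substituting each root into the other basis elements fixes the other coordinates.
  y = 1: the earlier basis element becomes x + 1 = 0, giving x = -1 — point (-1, 1).

{(-1, 1)}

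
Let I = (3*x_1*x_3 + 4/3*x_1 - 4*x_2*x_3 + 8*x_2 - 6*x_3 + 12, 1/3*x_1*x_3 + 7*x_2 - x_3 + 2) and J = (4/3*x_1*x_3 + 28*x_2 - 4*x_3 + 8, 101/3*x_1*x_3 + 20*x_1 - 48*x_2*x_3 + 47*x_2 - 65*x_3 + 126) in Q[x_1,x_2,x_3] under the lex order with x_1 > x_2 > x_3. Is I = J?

No, the ideals differ.

Equality of ideals is decidable: compute both reduced Gröbner bases (unique for the ordering) and check whether they agree.
Buchberger on the first generating set:
f_1 = 3*x_1*x_3 + 4/3*x_1 - 4*x_2*x_3 + 8*x_2 - 6*x_3 + 12, LT = x_1*x_3.
f_2 = 1/3*x_1*x_3 + 7*x_2 - x_3 + 2, LT = x_1*x_3.

S(f_1,f_2): lcm = x_1*x_3. S = 4/9*x_1 - 4/3*x_2*x_3 - 55/3*x_2 + x_3 - 2.
  leading term x_1: no divisor's leading term divides it; move 4/9*x_1 to the remainder.
  leading term x_2*x_3: no divisor's leading term divides it; move -4/3*x_2*x_3 to the remainder.
  leading term x_2: no divisor's leading term divides it; move -55/3*x_2 to the remainder.
  leading term x_3: no divisor's leading term divides it; move x_3 to the remainder.
  leading term 1: no divisor's leading term divides it; move -2 to the remainder.
  remainder 4/9*x_1 - 4/3*x_2*x_3 - 55/3*x_2 + x_3 - 2 ≠ 0; add g_3 = 4/9*x_1 - 4/3*x_2*x_3 - 55/3*x_2 + x_3 - 2 to the basis.

S(f_1,g_3): lcm = x_1*x_3. S = 4/9*x_1 + 3*x_2*x_3**2 + 479/12*x_2*x_3 + 8/3*x_2 - 9/4*x_3**2 + 5/2*x_3 + 4.
  leading term x_1: subtract (1)·g_3 from 4/9*x_1 + 3*x_2*x_3**2 + 479/12*x_2*x_3 + 8/3*x_2 - 9/4*x_3**2 + 5/2*x_3 + 4 → 3*x_2*x_3**2 + 165/4*x_2*x_3 + 21*x_2 - 9/4*x_3**2 + 3/2*x_3 + 6
  leading term x_2*x_3**2: no divisor's leading term divides it; move 3*x_2*x_3**2 to the remainder.
  leading term x_2*x_3: no divisor's leading term divides it; move 165/4*x_2*x_3 to the remainder.
  leading term x_2: no divisor's leading term divides it; move 21*x_2 to the remainder.
  leading term x_3**2: no divisor's leading term divides it; move -9/4*x_3**2 to the remainder.
  leading term x_3: no divisor's leading term divides it; move 3/2*x_3 to the remainder.
  leading term 1: no divisor's leading term divides it; move 6 to the remainder.
  remainder 3*x_2*x_3**2 + 165/4*x_2*x_3 + 21*x_2 - 9/4*x_3**2 + 3/2*x_3 + 6 ≠ 0; add g_4 = 3*x_2*x_3**2 + 165/4*x_2*x_3 + 21*x_2 - 9/4*x_3**2 + 3/2*x_3 + 6 to the basis.

The other S-polynomials (S(f_2,g_3), S(f_1,g_4), S(f_2,g_4), S(g_3,g_4)) all reduce to 0 modulo the current basis, so we have a Gröbner basis.
Inter-reduce: drop elements whose leading term is divisible by another's, tail-reduce, and make monic.
Reduced Gröbner basis: {x_1 - 3*x_2*x_3 - 165/4*x_2 + 9/4*x_3 - 9/2, x_2*x_3**2 + 55/4*x_2*x_3 + 7*x_2 - 3/4*x_3**2 + 1/2*x_3 + 2}.

Buchberger on the second generating set:
h_1 = 4/3*x_1*x_3 + 28*x_2 - 4*x_3 + 8, LT = x_1*x_3.
h_2 = 101/3*x_1*x_3 + 20*x_1 - 48*x_2*x_3 + 47*x_2 - 65*x_3 + 126, LT = x_1*x_3.

S(h_1,h_2): lcm = x_1*x_3. S = -60/101*x_1 + 144/101*x_2*x_3 + 1980/101*x_2 - 108/101*x_3 + 228/101.
  leading term x_1: no divisor's leading term divides it; move -60/101*x_1 to the remainder.
  leading term x_2*x_3: no divisor's leading term divides it; move 144/101*x_2*x_3 to the remainder.
  leading term x_2: no divisor's leading term divides it; move 1980/101*x_2 to the remainder.
  leading term x_3: no divisor's leading term divides it; move -108/101*x_3 to the remainder.
  leading term 1: no divisor's leading term divides it; move 228/101 to the remainder.
  remainder -60/101*x_1 + 144/101*x_2*x_3 + 1980/101*x_2 - 108/101*x_3 + 228/101 ≠ 0; add k_3 = -60/101*x_1 + 144/101*x_2*x_3 + 1980/101*x_2 - 108/101*x_3 + 228/101 to the basis.

S(h_1,k_3): lcm = x_1*x_3. S = 12/5*x_2*x_3**2 + 33*x_2*x_3 + 21*x_2 - 9/5*x_3**2 + 4/5*x_3 + 6.
  leading term x_2*x_3**2: no divisor's leading term divides it; move 12/5*x_2*x_3**2 to the remainder.
  leading term x_2*x_3: no divisor's leading term divides it; move 33*x_2*x_3 to the remainder.
  leading term x_2: no divisor's leading term divides it; move 21*x_2 to the remainder.
  leading term x_3**2: no divisor's leading term divides it; move -9/5*x_3**2 to the remainder.
  leading term x_3: no divisor's leading term divides it; move 4/5*x_3 to the remainder.
  leading term 1: no divisor's leading term divides it; move 6 to the remainder.
  remainder 12/5*x_2*x_3**2 + 33*x_2*x_3 + 21*x_2 - 9/5*x_3**2 + 4/5*x_3 + 6 ≠ 0; add k_4 = 12/5*x_2*x_3**2 + 33*x_2*x_3 + 21*x_2 - 9/5*x_3**2 + 4/5*x_3 + 6 to the basis.

The other S-polynomials (S(h_2,k_3), S(h_1,k_4), S(h_2,k_4), S(k_3,k_4)) all reduce to 0 modulo the current basis, so we have a Gröbner basis.
Inter-reduce: drop elements whose leading term is divisible by another's, tail-reduce, and make monic.
Reduced Gröbner basis: {x_1 - 12/5*x_2*x_3 - 33*x_2 + 9/5*x_3 - 19/5, x_2*x_3**2 + 55/4*x_2*x_3 + 35/4*x_2 - 3/4*x_3**2 + 1/3*x_3 + 5/2}.

These differ, so the ideals are not equal.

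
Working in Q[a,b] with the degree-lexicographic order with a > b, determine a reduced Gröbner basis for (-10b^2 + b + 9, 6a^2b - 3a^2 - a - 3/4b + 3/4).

f_1 = -10b^2 + b + 9, LT = b^2.
f_2 = 6a^2b - 3a^2 - a - 3/4b + 3/4, LT = a^2b.

S(f_1,f_2): lcm = a^2b^2. S = 2/5a^2b - 9/10a^2 + 1/6ab + 1/8b^2 - 1/8b.
  reduce S modulo (f_1, f_2):
  remainder -7/10a^2 + 1/6ab + 1/15a - 1/16b + 1/16 ≠ 0; add g_3 = -7/10a^2 + 1/6ab + 1/15a - 1/16b + 1/16 to the basis.

The other S-polynomials (S(f_1,g_3), S(f_2,g_3)) all reduce to 0 modulo the current basis, so we have a Gröbner basis.
Inter-reduce: drop elements whose leading term is divisible by another's, tail-reduce, and make monic.

G = {a^2 - 5/21ab - 2/21a + 5/56b - 5/56, b^2 - 1/10b - 9/10}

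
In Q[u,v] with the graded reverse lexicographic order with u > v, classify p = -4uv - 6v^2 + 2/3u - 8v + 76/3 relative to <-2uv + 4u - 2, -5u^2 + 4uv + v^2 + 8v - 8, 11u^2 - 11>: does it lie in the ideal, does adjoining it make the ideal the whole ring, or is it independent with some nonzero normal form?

Adjoining -4uv - 6v^2 + 2/3u - 8v + 76/3 makes the ideal the whole ring: the system is inconsistent.

First compute the reduced Gröbner basis of I by Buchberger's algorithm.
f_1 = -2uv + 4u - 2, LT = uv.
f_2 = -5u^2 + 4uv + v^2 + 8v - 8, LT = u^2.
f_3 = 11u^2 - 11, LT = u^2.

S(f_1,f_2): lcm = u^2v. S = 4/5uv^2 + 1/5v^3 - 2u^2 + 8/5v^2 + u - 8/5v.
  reduce S modulo (f_1, f_2, f_3):
  remainder 1/5v^3 + 6/5v^2 + u - 28/5v + 16/5 ≠ 0; add h_4 = 1/5v^3 + 6/5v^2 + u - 28/5v + 16/5 to the basis.

S(f_1,f_3): lcm = u^2v. S = -2u^2 + u + v.
  reduce S modulo (f_1, f_2, f_3, h_4):
  remainder -2/5v^2 - 11/5u - 11/5v + 24/5 ≠ 0; add h_5 = -2/5v^2 - 11/5u - 11/5v + 24/5 to the basis.

S(f_2,f_3): lcm = u^2. S = -4/5uv - 1/5v^2 - 8/5v + 13/5.
  reduce S modulo (f_1, f_2, f_3, h_4, h_5):
  remainder -1/2u - 1/2v + 1 ≠ 0; add h_6 = -1/2u - 1/2v + 1 to the basis.

S(f_1,h_5): lcm = uv^2. S = -11/2u^2 - 15/2uv + 12u + v.
  reduce S modulo (f_1, f_2, f_3, h_4, h_5, h_6):
  remainder 4v - 4 ≠ 0; add h_7 = 4v - 4 to the basis.

The other S-polynomials (S(f_1,h_4), S(f_2,h_4), S(f_3,h_4), S(f_2,h_5), S(f_3,h_5), S(h_4,h_5), S(f_1,h_6), S(f_2,h_6), S(f_3,h_6), S(h_4,h_6), S(h_5,h_6), S(f_1,h_7), S(f_2,h_7), S(f_3,h_7), S(h_4,h_7), S(h_5,h_7), S(h_6,h_7)) all reduce to 0 modulo the current basis, so we have a Gröbner basis.
Inter-reduce: drop elements whose leading term is divisible by another's, tail-reduce, and make monic.
Reduced Gröbner basis: {u - 1, v - 1}.
Label its elements g_1 = u - 1, g_2 = v - 1.

Reduce p = -4uv - 6v^2 + 2/3u - 8v + 76/3 modulo G:
  leading term uv: subtract (-4v)·g_1 from -4uv - 6v^2 + 2/3u - 8v + 76/3 → -6v^2 + 2/3u - 12v + 76/3
  leading term v^2: subtract (-6v)·g_2 from -6v^2 + 2/3u - 12v + 76/3 → 2/3u - 18v + 76/3
  leading term u: subtract (2/3)·g_1 from 2/3u - 18v + 76/3 → -18v + 26
  leading term v: subtract (-18)·g_2 from -18v + 26 → 8
  leading term 1: no divisor's leading term divides it; move 8 to the remainder.
  normal form = 8.
The normal form is nonzero, so p ∉ I. Since p minus its normal form lies in I, I + (p) = I + (r) where r = 8; decide whether this ideal is the whole ring.
Here r = 8 is a nonzero constant, hence a unit: 1 ∈ I + (p), the Gröbner basis of I + (p) is {1}, and the enlarged system has no common solution — adjoining p is inconsistent.

The remainder on division by a Gröbner basis is unique — it is the normal form.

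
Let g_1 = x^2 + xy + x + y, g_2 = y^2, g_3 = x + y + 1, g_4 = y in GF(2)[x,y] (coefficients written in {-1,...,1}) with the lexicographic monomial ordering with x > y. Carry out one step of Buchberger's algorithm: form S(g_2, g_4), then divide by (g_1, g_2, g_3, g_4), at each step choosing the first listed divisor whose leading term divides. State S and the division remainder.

lcm(LM(g_2), LM(g_4)) = y^2.
S = (lcm/LT(g_2))·g_2 − (lcm/LT(g_4))·g_4 = 0.
Reduce S modulo (g_1, g_2, g_3, g_4) in that order:
The remainder is 0, so this S-polynomial contributes no new basis element.
This is the inner loop of Buchberger's algorithm — each nonzero remainder becomes a new basis element.

S(g_2, g_4) = 0; remainder on division = 0.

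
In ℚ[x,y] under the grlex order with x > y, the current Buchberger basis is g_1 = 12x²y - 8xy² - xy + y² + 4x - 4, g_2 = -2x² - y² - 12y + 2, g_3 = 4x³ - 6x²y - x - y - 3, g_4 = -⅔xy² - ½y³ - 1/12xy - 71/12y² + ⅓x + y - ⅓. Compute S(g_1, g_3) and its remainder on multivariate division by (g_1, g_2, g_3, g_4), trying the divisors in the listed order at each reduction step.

S(g_1, g_3) = ⅚x²y² - 1/12x²y + 1/12xy² + ⅓x² + ¼xy + ¼y² - ⅓x + ¾y; remainder on division = -5/12y⁴ - 241/48y³ + 23/96xy + 65/96y² - 7/24x - 29/24y + 7/24.

lcm(LM(g_1), LM(g_3)) = x³y.
S = (lcm/LT(g_1))·g_1 − (lcm/LT(g_3))·g_3 = ⅚x²y² - 1/12x²y + 1/12xy² + ⅓x² + ¼xy + ¼y² - ⅓x + ¾y.
Reduce S modulo (g_1, g_2, g_3, g_4) in that order:
  leading term x²y²: subtract (5/72y)·g_1 from ⅚x²y² - 1/12x²y + 1/12xy² + ⅓x² + ¼xy + ¼y² - ⅓x + ¾y → 5/9xy³ - 1/12x²y + 11/72xy² - 5/72y³ + ⅓x² - 1/36xy + ¼y² - ⅓x + 37/36y
  leading term xy³: subtract (-⅚y)·g_4 from 5/9xy³ - 1/12x²y + 11/72xy² - 5/72y³ + ⅓x² - 1/36xy + ¼y² - ⅓x + 37/36y → -5/12y⁴ - 1/12x²y + 1/12xy² - 5y³ + ⅓x² + ¼xy + 13/12y² - ⅓x + ¾y
  leading term y⁴: no divisor's leading term divides it; move -5/12y⁴ to the remainder.
  leading term x²y: subtract (-1/144)·g_1 from -1/12x²y + 1/12xy² - 5y³ + ⅓x² + ¼xy + 13/12y² - ⅓x + ¾y → 1/36xy² - 5y³ + ⅓x² + 35/144xy + 157/144y² - 11/36x + ¾y - 1/36
  leading term xy²: subtract (-1/24)·g_4 from 1/36xy² - 5y³ + ⅓x² + 35/144xy + 157/144y² - 11/36x + ¾y - 1/36 → -241/48y³ + ⅓x² + 23/96xy + 27/32y² - 7/24x + 19/24y - 1/24
  leading term y³: no divisor's leading term divides it; move -241/48y³ to the remainder.
  leading term x²: subtract (-⅙)·g_2 from ⅓x² + 23/96xy + 27/32y² - 7/24x + 19/24y - 1/24 → 23/96xy + 65/96y² - 7/24x - 29/24y + 7/24
  leading term xy: no divisor's leading term divides it; move 23/96xy to the remainder.
  leading term y²: no divisor's leading term divides it; move 65/96y² to the remainder.
  leading term x: no divisor's leading term divides it; move -7/24x to the remainder.
  leading term y: no divisor's leading term divides it; move -29/24y to the remainder.
  leading term 1: no divisor's leading term divides it; move 7/24 to the remainder.
The remainder -5/12y⁴ - 241/48y³ + 23/96xy + 65/96y² - 7/24x - 29/24y + 7/24 is nonzero, so it would be added as the next basis element.
This is the inner loop of Buchberger's algorithm — each nonzero remainder becomes a new basis element.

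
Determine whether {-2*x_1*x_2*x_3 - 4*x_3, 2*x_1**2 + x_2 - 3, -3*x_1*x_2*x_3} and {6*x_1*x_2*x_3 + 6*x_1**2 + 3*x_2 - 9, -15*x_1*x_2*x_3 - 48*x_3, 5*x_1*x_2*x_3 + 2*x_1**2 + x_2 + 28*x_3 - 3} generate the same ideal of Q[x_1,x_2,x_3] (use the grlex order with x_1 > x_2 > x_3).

Yes, the ideals are equal.

Since reduced Gröbner bases are canonical representatives of ideals under a given ordering, it suffices to compute and compare them.
Buchberger on the first generating set:
f_1 = -2*x_1*x_2*x_3 - 4*x_3, LT = x_1*x_2*x_3.
f_2 = 2*x_1**2 + x_2 - 3, LT = x_1**2.
f_3 = -3*x_1*x_2*x_3, LT = x_1*x_2*x_3.

S(f_1,f_2): lcm = x_1**2*x_2*x_3. S = -1/2*x_2**2*x_3 + 2*x_1*x_3 + 3/2*x_2*x_3.
  leading term x_2**2*x_3: no divisor's leading term divides it; move -1/2*x_2**2*x_3 to the remainder.
  leading term x_1*x_3: no divisor's leading term divides it; move 2*x_1*x_3 to the remainder.
  leading term x_2*x_3: no divisor's leading term divides it; move 3/2*x_2*x_3 to the remainder.
  remainder -1/2*x_2**2*x_3 + 2*x_1*x_3 + 3/2*x_2*x_3 ≠ 0; add g_4 = -1/2*x_2**2*x_3 + 2*x_1*x_3 + 3/2*x_2*x_3 to the basis.

S(f_1,f_3): lcm = x_1*x_2*x_3. S = 2*x_3.
  leading term x_3: no divisor's leading term divides it; move 2*x_3 to the remainder.
  remainder 2*x_3 ≠ 0; add g_5 = 2*x_3 to the basis.

S(f_2,f_3): lcm = x_1**2*x_2*x_3. S = 1/2*x_2**2*x_3 - 3/2*x_2*x_3.
  leading term x_2**2*x_3: subtract (-1)·g_4 from 1/2*x_2**2*x_3 - 3/2*x_2*x_3 → 2*x_1*x_3
  leading term x_1*x_3: subtract (x_1)·g_5 from 2*x_1*x_3 → 0
  remainder 0.

S(f_1,g_4): lcm = x_1*x_2**2*x_3. S = 4*x_1**2*x_3 + 3*x_1*x_2*x_3 + 2*x_2*x_3.
  leading term x_1**2*x_3: subtract (2*x_3)·f_2 from 4*x_1**2*x_3 + 3*x_1*x_2*x_3 + 2*x_2*x_3 → 3*x_1*x_2*x_3 + 6*x_3
  leading term x_1*x_2*x_3: subtract (-3/2)·f_1 from 3*x_1*x_2*x_3 + 6*x_3 → 0
  remainder 0.

S(f_2,g_4): leading monomials are coprime, so the S-polynomial reduces to 0 (Buchberger's first criterion).
S(f_3,g_4): lcm = x_1*x_2**2*x_3. S = 4*x_1**2*x_3 + 3*x_1*x_2*x_3.
  leading term x_1**2*x_3: subtract (2*x_3)·f_2 from 4*x_1**2*x_3 + 3*x_1*x_2*x_3 → 3*x_1*x_2*x_3 - 2*x_2*x_3 + 6*x_3
  leading term x_1*x_2*x_3: subtract (-3/2)·f_1 from 3*x_1*x_2*x_3 - 2*x_2*x_3 + 6*x_3 → -2*x_2*x_3
  leading term x_2*x_3: subtract (-x_2)·g_5 from -2*x_2*x_3 → 0
  remainder 0.

S(f_1,g_5): lcm = x_1*x_2*x_3. S = 2*x_3.
  leading term x_3: subtract (1)·g_5 from 2*x_3 → 0
  remainder 0.

S(f_2,g_5): leading monomials are coprime, so the S-polynomial reduces to 0 (Buchberger's first criterion).
S(f_3,g_5): lcm = x_1*x_2*x_3. S = 0.
  remainder 0.

S(g_4,g_5): lcm = x_2**2*x_3. S = -4*x_1*x_3 - 3*x_2*x_3.
  leading term x_1*x_3: subtract (-2*x_1)·g_5 from -4*x_1*x_3 - 3*x_2*x_3 → -3*x_2*x_3
  leading term x_2*x_3: subtract (-3/2*x_2)·g_5 from -3*x_2*x_3 → 0
  remainder 0.

Every S-polynomial of the final basis reduces to 0, so we have a Gröbner basis.
Inter-reduce: drop elements whose leading term is divisible by another's, tail-reduce, and make monic.
Reduced Gröbner basis: {x_1**2 + 1/2*x_2 - 3/2, x_3}.

Buchberger on the second generating set:
h_1 = 6*x_1*x_2*x_3 + 6*x_1**2 + 3*x_2 - 9, LT = x_1*x_2*x_3.
h_2 = -15*x_1*x_2*x_3 - 48*x_3, LT = x_1*x_2*x_3.
h_3 = 5*x_1*x_2*x_3 + 2*x_1**2 + x_2 + 28*x_3 - 3, LT = x_1*x_2*x_3.

S(h_1,h_2): lcm = x_1*x_2*x_3. S = x_1**2 + 1/2*x_2 - 16/5*x_3 - 3/2.
  leading term x_1**2: no divisor's leading term divides it; move x_1**2 to the remainder.
  leading term x_2: no divisor's leading term divides it; move 1/2*x_2 to the remainder.
  leading term x_3: no divisor's leading term divides it; move -16/5*x_3 to the remainder.
  leading term 1: no divisor's leading term divides it; move -3/2 to the remainder.
  remainder x_1**2 + 1/2*x_2 - 16/5*x_3 - 3/2 ≠ 0; add k_4 = x_1**2 + 1/2*x_2 - 16/5*x_3 - 3/2 to the basis.

S(h_1,h_3): lcm = x_1*x_2*x_3. S = 3/5*x_1**2 + 3/10*x_2 - 28/5*x_3 - 9/10.
  leading term x_1**2: subtract (3/5)·k_4 from 3/5*x_1**2 + 3/10*x_2 - 28/5*x_3 - 9/10 → -92/25*x_3
  leading term x_3: no divisor's leading term divides it; move -92/25*x_3 to the remainder.
  remainder -92/25*x_3 ≠ 0; add k_5 = -92/25*x_3 to the basis.

S(h_2,h_3): lcm = x_1*x_2*x_3. S = -2/5*x_1**2 - 1/5*x_2 - 12/5*x_3 + 3/5.
  leading term x_1**2: subtract (-2/5)·k_4 from -2/5*x_1**2 - 1/5*x_2 - 12/5*x_3 + 3/5 → -92/25*x_3
  leading term x_3: subtract (1)·k_5 from -92/25*x_3 → 0
  remainder 0.

S(h_1,k_4): lcm = x_1**2*x_2*x_3. S = x_1**3 - 1/2*x_2**2*x_3 + 16/5*x_2*x_3**2 + 1/2*x_1*x_2 + 3/2*x_2*x_3 - 3/2*x_1.
  leading term x_1**3: subtract (x_1)·k_4 from x_1**3 - 1/2*x_2**2*x_3 + 16/5*x_2*x_3**2 + 1/2*x_1*x_2 + 3/2*x_2*x_3 - 3/2*x_1 → -1/2*x_2**2*x_3 + 16/5*x_2*x_3**2 + 16/5*x_1*x_3 + 3/2*x_2*x_3
  leading term x_2**2*x_3: subtract (25/184*x_2**2)·k_5 from -1/2*x_2**2*x_3 + 16/5*x_2*x_3**2 + 16/5*x_1*x_3 + 3/2*x_2*x_3 → 16/5*x_2*x_3**2 + 16/5*x_1*x_3 + 3/2*x_2*x_3
  leading term x_2*x_3**2: subtract (-20/23*x_2*x_3)·k_5 from 16/5*x_2*x_3**2 + 16/5*x_1*x_3 + 3/2*x_2*x_3 → 16/5*x_1*x_3 + 3/2*x_2*x_3
  leading term x_1*x_3: subtract (-20/23*x_1)·k_5 from 16/5*x_1*x_3 + 3/2*x_2*x_3 → 3/2*x_2*x_3
  leading term x_2*x_3: subtract (-75/184*x_2)·k_5 from 3/2*x_2*x_3 → 0
  remainder 0.

S(h_2,k_4): lcm = x_1**2*x_2*x_3. S = -1/2*x_2**2*x_3 + 16/5*x_2*x_3**2 + 16/5*x_1*x_3 + 3/2*x_2*x_3.
  leading term x_2**2*x_3: subtract (25/184*x_2**2)·k_5 from -1/2*x_2**2*x_3 + 16/5*x_2*x_3**2 + 16/5*x_1*x_3 + 3/2*x_2*x_3 → 16/5*x_2*x_3**2 + 16/5*x_1*x_3 + 3/2*x_2*x_3
  leading term x_2*x_3**2: subtract (-20/23*x_2*x_3)·k_5 from 16/5*x_2*x_3**2 + 16/5*x_1*x_3 + 3/2*x_2*x_3 → 16/5*x_1*x_3 + 3/2*x_2*x_3
  leading term x_1*x_3: subtract (-20/23*x_1)·k_5 from 16/5*x_1*x_3 + 3/2*x_2*x_3 → 3/2*x_2*x_3
  leading term x_2*x_3: subtract (-75/184*x_2)·k_5 from 3/2*x_2*x_3 → 0
  remainder 0.

S(h_3,k_4): lcm = x_1**2*x_2*x_3. S = 2/5*x_1**3 - 1/2*x_2**2*x_3 + 16/5*x_2*x_3**2 + 1/5*x_1*x_2 + 28/5*x_1*x_3 + 3/2*x_2*x_3 - 3/5*x_1.
  leading term x_1**3: subtract (2/5*x_1)·k_4 from 2/5*x_1**3 - 1/2*x_2**2*x_3 + 16/5*x_2*x_3**2 + 1/5*x_1*x_2 + 28/5*x_1*x_3 + 3/2*x_2*x_3 - 3/5*x_1 → -1/2*x_2**2*x_3 + 16/5*x_2*x_3**2 + 172/25*x_1*x_3 + 3/2*x_2*x_3
  leading term x_2**2*x_3: subtract (25/184*x_2**2)·k_5 from -1/2*x_2**2*x_3 + 16/5*x_2*x_3**2 + 172/25*x_1*x_3 + 3/2*x_2*x_3 → 16/5*x_2*x_3**2 + 172/25*x_1*x_3 + 3/2*x_2*x_3
  leading term x_2*x_3**2: subtract (-20/23*x_2*x_3)·k_5 from 16/5*x_2*x_3**2 + 172/25*x_1*x_3 + 3/2*x_2*x_3 → 172/25*x_1*x_3 + 3/2*x_2*x_3
  leading term x_1*x_3: subtract (-43/23*x_1)·k_5 from 172/25*x_1*x_3 + 3/2*x_2*x_3 → 3/2*x_2*x_3
  leading term x_2*x_3: subtract (-75/184*x_2)·k_5 from 3/2*x_2*x_3 → 0
  remainder 0.

S(h_1,k_5): lcm = x_1*x_2*x_3. S = x_1**2 + 1/2*x_2 - 3/2.
  leading term x_1**2: subtract (1)·k_4 from x_1**2 + 1/2*x_2 - 3/2 → 16/5*x_3
  leading term x_3: subtract (-20/23)·k_5 from 16/5*x_3 → 0
  remainder 0.

S(h_2,k_5): lcm = x_1*x_2*x_3. S = 16/5*x_3.
  leading term x_3: subtract (-20/23)·k_5 from 16/5*x_3 → 0
  remainder 0.

S(h_3,k_5): lcm = x_1*x_2*x_3. S = 2/5*x_1**2 + 1/5*x_2 + 28/5*x_3 - 3/5.
  leading term x_1**2: subtract (2/5)·k_4 from 2/5*x_1**2 + 1/5*x_2 + 28/5*x_3 - 3/5 → 172/25*x_3
  leading term x_3: subtract (-43/23)·k_5 from 172/25*x_3 → 0
  remainder 0.

S(k_4,k_5): leading monomials are coprime, so the S-polynomial reduces to 0 (Buchberger's first criterion).
Every S-polynomial of the final basis reduces to 0, so we have a Gröbner basis.
Inter-reduce: drop elements whose leading term is divisible by another's, tail-reduce, and make monic.
Reduced Gröbner basis: {x_1**2 + 1/2*x_2 - 3/2, x_3}.

The two bases agree; hence the ideals are identical.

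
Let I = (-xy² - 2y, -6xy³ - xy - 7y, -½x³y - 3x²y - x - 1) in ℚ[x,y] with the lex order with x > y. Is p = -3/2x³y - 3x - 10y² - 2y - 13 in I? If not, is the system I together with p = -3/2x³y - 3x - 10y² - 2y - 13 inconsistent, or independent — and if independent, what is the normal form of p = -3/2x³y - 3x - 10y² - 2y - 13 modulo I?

First compute the reduced Gröbner basis of I by Buchberger's algorithm.
f_1 = -xy² - 2y, LT = xy².
f_2 = -6xy³ - xy - 7y, LT = xy³.
f_3 = -½x³y - 3x²y - x - 1, LT = x³y.

S(f_1,f_2): lcm = xy³. S = -⅙xy + 2y² - 7/6y.
  reduce S modulo (f_1, f_2, f_3):
  remainder -⅙xy + 2y² - 7/6y ≠ 0; add h_4 = -⅙xy + 2y² - 7/6y to the basis.

S(f_1,f_3): lcm = x³y². S = -6x²y² + 2x²y - 2xy - 2y.
  reduce S modulo (f_1, f_2, f_3, h_4):
  remainder -48y² - 22y ≠ 0; add h_5 = -48y² - 22y to the basis.

S(f_2,f_3): lcm = x³y³. S = ⅙x³y - 6x²y³ + 7/6x²y - 2xy² - 2y².
  reduce S modulo (f_1, f_2, f_3, h_4, h_5):
  remainder -⅓x - 17/2y - ⅓ ≠ 0; add h_6 = -⅓x - 17/2y - ⅓ to the basis.

S(f_1,h_4): lcm = xy². S = 12y³ - 7y² + 2y.
  reduce S modulo (f_1, f_2, f_3, h_4, h_5, h_6):
  remainder 371/48y ≠ 0; add h_7 = 371/48y to the basis.

The other S-polynomials (S(f_2,h_4), S(f_3,h_4), S(f_1,h_5), S(f_2,h_5), S(f_3,h_5), S(h_4,h_5), S(f_1,h_6), S(f_2,h_6), S(f_3,h_6), S(h_4,h_6), S(h_5,h_6), S(f_1,h_7), S(f_2,h_7), S(f_3,h_7), S(h_4,h_7), S(h_5,h_7), S(h_6,h_7)) all reduce to 0 modulo the current basis, so we have a Gröbner basis.
Inter-reduce: drop elements whose leading term is divisible by another's, tail-reduce, and make monic.
Reduced Gröbner basis: {x + 1, y}.
Label its elements g_1 = x + 1, g_2 = y.

Reduce p = -3/2x³y - 3x - 10y² - 2y - 13 modulo G:
  leading term x³y: subtract (-3/2x²y)·g_1 from -3/2x³y - 3x - 10y² - 2y - 13 → 3/2x²y - 3x - 10y² - 2y - 13
  leading term x²y: subtract (3/2xy)·g_1 from 3/2x²y - 3x - 10y² - 2y - 13 → -3/2xy - 3x - 10y² - 2y - 13
  leading term xy: subtract (-3/2y)·g_1 from -3/2xy - 3x - 10y² - 2y - 13 → -3x - 10y² - ½y - 13
  leading term x: subtract (-3)·g_1 from -3x - 10y² - ½y - 13 → -10y² - ½y - 10
  leading term y²: subtract (-10y)·g_2 from -10y² - ½y - 10 → -½y - 10
  leading term y: subtract (-½)·g_2 from -½y - 10 → -10
  leading term 1: no divisor's leading term divides it; move -10 to the remainder.
  normal form = -10.
The normal form is nonzero, so p ∉ I. Since p minus its normal form lies in I, I + (p) = I + (r) where r = -10; decide whether this ideal is the whole ring.
Here r = -10 is a nonzero constant, hence a unit: 1 ∈ I + (p), the Gröbner basis of I + (p) is {1}, and the enlarged system has no common solution — adjoining p is inconsistent.

Adjoining -3/2x³y - 3x - 10y² - 2y - 13 makes the ideal the whole ring: the system is inconsistent.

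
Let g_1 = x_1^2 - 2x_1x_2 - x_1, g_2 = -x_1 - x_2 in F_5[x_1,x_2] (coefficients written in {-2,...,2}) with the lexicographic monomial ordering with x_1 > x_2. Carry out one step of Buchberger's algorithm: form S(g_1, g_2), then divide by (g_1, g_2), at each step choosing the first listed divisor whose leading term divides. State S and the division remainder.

lcm(LM(g_1), LM(g_2)) = x_1^2.
S = (lcm/LT(g_1))·g_1 − (lcm/LT(g_2))·g_2 = 2x_1x_2 - x_1.
Reduce S modulo (g_1, g_2) in that order:
  leading term x_1x_2: subtract (-2x_2)·g_2 from 2x_1x_2 - x_1 → -x_1 - 2x_2^2
  leading term x_1: subtract (1)·g_2 from -x_1 - 2x_2^2 → -2x_2^2 + x_2
  leading term x_2^2: no divisor's leading term divides it; move -2x_2^2 to the remainder.
  leading term x_2: no divisor's leading term divides it; move x_2 to the remainder.
The remainder -2x_2^2 + x_2 is nonzero, so it would be added as the next basis element.

S(g_1, g_2) = 2x_1x_2 - x_1; remainder on division = -2x_2^2 + x_2.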